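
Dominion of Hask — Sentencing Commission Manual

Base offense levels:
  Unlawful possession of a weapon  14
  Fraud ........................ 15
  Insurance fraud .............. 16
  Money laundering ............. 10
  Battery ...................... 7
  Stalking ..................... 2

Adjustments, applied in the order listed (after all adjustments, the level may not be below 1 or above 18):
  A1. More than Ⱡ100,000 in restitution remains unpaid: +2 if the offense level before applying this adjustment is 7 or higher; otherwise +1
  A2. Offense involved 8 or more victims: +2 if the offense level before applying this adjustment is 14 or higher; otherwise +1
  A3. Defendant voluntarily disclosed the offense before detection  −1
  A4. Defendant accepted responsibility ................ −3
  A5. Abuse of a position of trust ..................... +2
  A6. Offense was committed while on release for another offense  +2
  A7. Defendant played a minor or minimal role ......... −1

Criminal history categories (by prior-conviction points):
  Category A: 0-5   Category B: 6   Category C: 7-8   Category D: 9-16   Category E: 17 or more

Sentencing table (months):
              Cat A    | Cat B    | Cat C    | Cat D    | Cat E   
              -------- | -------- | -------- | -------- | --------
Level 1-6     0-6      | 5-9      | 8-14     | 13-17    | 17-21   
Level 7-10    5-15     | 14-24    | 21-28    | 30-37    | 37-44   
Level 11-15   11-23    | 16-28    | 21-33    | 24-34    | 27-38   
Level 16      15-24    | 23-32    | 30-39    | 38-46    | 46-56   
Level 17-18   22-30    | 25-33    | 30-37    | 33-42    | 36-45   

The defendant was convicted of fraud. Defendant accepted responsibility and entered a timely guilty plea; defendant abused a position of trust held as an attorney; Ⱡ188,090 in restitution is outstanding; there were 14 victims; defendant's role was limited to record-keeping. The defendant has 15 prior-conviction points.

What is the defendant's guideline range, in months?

Base offense level for fraud: 15.
A1 applies (level before this adjustment is 15 ≥ 7, so +2): 15 + 2 = 17.
A2 applies (level before this adjustment is 17 ≥ 14, so +2): 17 + 2 = 19.
A3 does not apply.
A4 applies: 19 − 3 = 16.
A5 applies: 16 + 2 = 18.
A6 does not apply.
A7 applies: 18 − 1 = 17.
Final offense level: 17.
Criminal history: 15 prior points → Category D (9-16).
Level 17 falls in the 17-18 band.
Grid: Level 17-18 × Category D = 33-42 months.

33-42 months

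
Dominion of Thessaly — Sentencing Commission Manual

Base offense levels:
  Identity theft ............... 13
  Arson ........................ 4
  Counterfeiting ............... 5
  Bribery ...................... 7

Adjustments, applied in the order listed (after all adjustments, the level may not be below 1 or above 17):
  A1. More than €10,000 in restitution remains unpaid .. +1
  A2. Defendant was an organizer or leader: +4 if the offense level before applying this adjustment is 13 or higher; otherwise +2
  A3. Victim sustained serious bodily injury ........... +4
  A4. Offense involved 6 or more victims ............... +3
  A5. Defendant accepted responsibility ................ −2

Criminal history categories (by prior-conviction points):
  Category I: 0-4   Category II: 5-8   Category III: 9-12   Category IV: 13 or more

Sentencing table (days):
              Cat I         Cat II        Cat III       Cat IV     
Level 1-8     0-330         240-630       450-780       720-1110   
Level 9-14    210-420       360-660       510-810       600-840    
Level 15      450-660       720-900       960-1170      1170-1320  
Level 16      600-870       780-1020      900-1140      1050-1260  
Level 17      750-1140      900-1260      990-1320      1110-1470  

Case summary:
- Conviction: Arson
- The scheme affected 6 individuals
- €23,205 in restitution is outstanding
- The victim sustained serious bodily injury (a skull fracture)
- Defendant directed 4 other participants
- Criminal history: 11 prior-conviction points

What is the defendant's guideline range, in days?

510-810 days

Base offense level for arson: 4.
A1 applies: 4 + 1 = 5.
A2 applies (level before this adjustment is 5 < 13, so +2): 5 + 2 = 7.
A3 applies: 7 + 4 = 11.
A4 applies: 11 + 3 = 14.
Final offense level: 14.
Criminal history: 11 prior points → Category III (9-12).
Level 14 falls in the 9-14 band.
Grid: Level 9-14 × Category III = 510-810 days.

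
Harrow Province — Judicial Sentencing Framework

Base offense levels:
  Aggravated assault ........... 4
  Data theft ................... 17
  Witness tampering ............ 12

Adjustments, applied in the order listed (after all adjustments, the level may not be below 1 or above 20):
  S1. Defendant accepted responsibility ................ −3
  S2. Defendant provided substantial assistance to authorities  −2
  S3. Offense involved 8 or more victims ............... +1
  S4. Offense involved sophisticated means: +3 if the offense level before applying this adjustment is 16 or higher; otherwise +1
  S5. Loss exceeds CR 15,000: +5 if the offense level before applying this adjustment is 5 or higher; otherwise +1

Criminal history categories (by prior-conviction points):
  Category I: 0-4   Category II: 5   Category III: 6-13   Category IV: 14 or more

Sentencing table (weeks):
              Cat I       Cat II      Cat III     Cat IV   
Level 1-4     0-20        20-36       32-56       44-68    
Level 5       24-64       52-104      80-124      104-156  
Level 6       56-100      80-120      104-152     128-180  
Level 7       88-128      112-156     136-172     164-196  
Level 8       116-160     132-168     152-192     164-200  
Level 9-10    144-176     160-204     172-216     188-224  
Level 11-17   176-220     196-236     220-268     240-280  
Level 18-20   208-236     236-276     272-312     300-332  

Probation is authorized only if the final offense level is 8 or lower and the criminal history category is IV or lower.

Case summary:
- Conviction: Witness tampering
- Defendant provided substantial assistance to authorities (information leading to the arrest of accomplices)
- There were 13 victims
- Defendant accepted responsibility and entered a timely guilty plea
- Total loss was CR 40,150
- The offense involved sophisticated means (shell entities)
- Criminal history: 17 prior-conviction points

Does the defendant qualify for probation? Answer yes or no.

Base offense level for witness tampering: 12.
S1 applies: 12 − 3 = 9.
S2 applies: 9 − 2 = 7.
S3 applies: 7 + 1 = 8.
S4 applies (level before this adjustment is 8 < 16, so +1): 8 + 1 = 9.
S5 applies (level before this adjustment is 9 ≥ 5, so +5): 9 + 5 = 14.
Final offense level: 14.
Criminal history: 17 prior points → Category IV (14+).
Level 14 falls in the 11-17 band.
Grid: Level 11-17 × Category IV = 240-280 weeks.
Probation check: level 14 > 8 and category IV ≤ IV → not eligible.

No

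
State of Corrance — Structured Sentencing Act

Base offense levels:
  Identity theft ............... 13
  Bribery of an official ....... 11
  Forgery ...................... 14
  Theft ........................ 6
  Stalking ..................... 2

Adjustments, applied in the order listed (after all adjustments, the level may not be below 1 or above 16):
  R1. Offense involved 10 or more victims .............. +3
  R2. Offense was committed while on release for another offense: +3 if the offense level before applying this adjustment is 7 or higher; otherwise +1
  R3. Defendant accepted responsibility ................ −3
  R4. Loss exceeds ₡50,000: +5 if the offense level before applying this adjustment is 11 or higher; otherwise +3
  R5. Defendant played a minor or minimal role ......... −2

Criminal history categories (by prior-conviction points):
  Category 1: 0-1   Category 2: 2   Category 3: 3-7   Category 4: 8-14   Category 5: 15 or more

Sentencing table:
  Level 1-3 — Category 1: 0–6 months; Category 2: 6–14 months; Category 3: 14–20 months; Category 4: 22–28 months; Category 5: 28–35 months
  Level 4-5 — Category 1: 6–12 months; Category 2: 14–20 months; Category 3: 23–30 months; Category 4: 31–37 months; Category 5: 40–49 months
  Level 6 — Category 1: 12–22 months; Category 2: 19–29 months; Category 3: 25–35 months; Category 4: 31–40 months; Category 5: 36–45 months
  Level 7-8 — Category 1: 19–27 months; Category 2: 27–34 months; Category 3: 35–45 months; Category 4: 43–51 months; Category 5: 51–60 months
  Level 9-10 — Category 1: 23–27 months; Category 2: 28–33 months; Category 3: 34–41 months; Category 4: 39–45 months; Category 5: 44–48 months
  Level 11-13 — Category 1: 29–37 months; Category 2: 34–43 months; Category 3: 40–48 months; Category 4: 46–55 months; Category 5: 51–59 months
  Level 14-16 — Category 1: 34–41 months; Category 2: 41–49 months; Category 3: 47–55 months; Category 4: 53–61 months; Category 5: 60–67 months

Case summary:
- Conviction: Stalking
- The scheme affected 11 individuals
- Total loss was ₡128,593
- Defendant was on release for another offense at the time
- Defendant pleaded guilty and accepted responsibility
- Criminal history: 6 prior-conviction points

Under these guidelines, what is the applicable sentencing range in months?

Base offense level for stalking: 2.
R1 applies: 2 + 3 = 5.
R2 applies (level before this adjustment is 5 < 7, so +1): 5 + 1 = 6.
R3 applies: 6 − 3 = 3.
R4 applies (level before this adjustment is 3 < 11, so +3): 3 + 3 = 6.
R5 does not apply.
Final offense level: 6.
Criminal history: 6 prior points → Category 3 (3-7).
Level 6 falls in the 6 band.
Grid: Level 6 × Category 3 = 25-35 months.

25-35 months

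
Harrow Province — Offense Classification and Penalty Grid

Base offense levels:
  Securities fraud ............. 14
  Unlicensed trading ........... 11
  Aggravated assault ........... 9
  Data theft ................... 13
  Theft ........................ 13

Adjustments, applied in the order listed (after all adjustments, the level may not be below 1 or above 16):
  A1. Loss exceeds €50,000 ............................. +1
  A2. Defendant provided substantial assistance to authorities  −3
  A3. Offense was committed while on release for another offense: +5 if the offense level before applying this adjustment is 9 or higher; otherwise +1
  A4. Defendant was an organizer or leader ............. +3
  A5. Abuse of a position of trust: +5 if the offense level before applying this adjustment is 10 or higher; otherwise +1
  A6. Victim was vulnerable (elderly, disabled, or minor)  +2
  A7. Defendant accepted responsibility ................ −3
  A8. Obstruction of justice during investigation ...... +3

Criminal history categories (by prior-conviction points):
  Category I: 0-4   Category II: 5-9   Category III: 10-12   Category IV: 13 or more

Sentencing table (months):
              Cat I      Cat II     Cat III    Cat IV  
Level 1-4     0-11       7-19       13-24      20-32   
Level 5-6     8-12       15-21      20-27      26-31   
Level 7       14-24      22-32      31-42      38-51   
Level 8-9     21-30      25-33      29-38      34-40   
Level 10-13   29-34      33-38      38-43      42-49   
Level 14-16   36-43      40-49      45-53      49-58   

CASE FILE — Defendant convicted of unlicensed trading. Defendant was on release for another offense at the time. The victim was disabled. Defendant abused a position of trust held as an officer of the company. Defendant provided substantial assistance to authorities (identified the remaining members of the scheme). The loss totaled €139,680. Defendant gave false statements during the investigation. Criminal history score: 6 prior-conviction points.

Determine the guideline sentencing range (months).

40-49 months

Base offense level for unlicensed trading: 11.
A1 applies: 11 + 1 = 12.
A2 applies: 12 − 3 = 9.
A3 applies (level before this adjustment is 9 ≥ 9, so +5): 9 + 5 = 14.
A5 applies (level before this adjustment is 14 ≥ 10, so +5): 14 + 5 = 19.
A6 applies: 19 + 2 = 21.
A8 applies: 21 + 3 = 24.
Level 24 exceeds the maximum of 16; capped at 16.
Final offense level: 16.
Criminal history: 6 prior points → Category II (5-9).
Level 16 falls in the 14-16 band.
Grid: Level 14-16 × Category II = 40-49 months.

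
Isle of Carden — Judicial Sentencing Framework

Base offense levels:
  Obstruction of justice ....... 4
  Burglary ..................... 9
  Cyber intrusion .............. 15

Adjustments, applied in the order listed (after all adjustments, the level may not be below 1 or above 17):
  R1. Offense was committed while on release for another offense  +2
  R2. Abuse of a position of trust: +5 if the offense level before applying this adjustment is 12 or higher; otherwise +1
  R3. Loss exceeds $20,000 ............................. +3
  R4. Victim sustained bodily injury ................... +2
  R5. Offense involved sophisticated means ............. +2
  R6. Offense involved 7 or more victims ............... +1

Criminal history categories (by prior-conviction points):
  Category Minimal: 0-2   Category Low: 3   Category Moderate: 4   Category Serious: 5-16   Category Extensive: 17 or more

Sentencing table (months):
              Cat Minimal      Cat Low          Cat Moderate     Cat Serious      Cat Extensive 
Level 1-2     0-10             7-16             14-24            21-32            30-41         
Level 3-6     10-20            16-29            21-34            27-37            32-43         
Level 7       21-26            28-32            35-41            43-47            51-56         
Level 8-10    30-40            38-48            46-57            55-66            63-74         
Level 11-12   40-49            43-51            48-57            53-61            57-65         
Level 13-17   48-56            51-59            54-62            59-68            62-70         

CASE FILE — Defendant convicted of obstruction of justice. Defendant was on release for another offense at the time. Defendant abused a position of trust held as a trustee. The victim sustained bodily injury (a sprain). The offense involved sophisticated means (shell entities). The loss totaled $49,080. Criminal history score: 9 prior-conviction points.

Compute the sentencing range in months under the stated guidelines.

59-68 months

Base offense level for obstruction of justice: 4.
R1 applies: 4 + 2 = 6.
R2 applies (level before this adjustment is 6 < 12, so +1): 6 + 1 = 7.
R3 applies: 7 + 3 = 10.
R4 applies: 10 + 2 = 12.
R5 applies: 12 + 2 = 14.
R6 does not apply.
Final offense level: 14.
Criminal history: 9 prior points → Category Serious (5-16).
Level 14 falls in the 13-17 band.
Grid: Level 13-17 × Category Serious = 59-68 months.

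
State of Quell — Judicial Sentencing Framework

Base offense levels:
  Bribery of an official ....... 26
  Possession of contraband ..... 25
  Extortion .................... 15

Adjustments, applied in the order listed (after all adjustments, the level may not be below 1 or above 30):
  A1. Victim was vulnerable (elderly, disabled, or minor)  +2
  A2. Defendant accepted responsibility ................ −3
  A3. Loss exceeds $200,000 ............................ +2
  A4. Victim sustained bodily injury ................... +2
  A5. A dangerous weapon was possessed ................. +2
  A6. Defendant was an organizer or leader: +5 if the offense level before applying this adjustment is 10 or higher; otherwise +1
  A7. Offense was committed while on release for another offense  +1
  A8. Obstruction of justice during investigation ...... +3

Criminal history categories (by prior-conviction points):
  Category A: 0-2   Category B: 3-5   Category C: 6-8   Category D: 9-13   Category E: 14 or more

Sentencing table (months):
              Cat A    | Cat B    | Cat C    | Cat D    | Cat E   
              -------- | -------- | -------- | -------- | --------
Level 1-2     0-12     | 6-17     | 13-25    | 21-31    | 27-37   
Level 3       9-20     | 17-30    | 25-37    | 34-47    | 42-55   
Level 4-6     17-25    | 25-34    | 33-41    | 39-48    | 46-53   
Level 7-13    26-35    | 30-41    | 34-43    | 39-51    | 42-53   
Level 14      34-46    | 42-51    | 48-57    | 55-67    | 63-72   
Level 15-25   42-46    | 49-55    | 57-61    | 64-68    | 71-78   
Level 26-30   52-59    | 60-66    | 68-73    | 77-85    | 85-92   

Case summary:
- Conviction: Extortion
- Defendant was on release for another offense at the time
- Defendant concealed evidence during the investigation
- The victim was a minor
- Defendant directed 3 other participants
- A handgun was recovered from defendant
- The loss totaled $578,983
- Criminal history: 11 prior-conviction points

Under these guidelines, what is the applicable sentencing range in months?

77-85 months

Base offense level for extortion: 15.
A1 applies: 15 + 2 = 17.
A3 applies: 17 + 2 = 19.
A5 applies: 19 + 2 = 21.
A6 applies (level before this adjustment is 21 ≥ 10, so +5): 21 + 5 = 26.
A7 applies: 26 + 1 = 27.
A8 applies: 27 + 3 = 30.
Final offense level: 30.
Criminal history: 11 prior points → Category D (9-13).
Level 30 falls in the 26-30 band.
Grid: Level 26-30 × Category D = 77-85 months.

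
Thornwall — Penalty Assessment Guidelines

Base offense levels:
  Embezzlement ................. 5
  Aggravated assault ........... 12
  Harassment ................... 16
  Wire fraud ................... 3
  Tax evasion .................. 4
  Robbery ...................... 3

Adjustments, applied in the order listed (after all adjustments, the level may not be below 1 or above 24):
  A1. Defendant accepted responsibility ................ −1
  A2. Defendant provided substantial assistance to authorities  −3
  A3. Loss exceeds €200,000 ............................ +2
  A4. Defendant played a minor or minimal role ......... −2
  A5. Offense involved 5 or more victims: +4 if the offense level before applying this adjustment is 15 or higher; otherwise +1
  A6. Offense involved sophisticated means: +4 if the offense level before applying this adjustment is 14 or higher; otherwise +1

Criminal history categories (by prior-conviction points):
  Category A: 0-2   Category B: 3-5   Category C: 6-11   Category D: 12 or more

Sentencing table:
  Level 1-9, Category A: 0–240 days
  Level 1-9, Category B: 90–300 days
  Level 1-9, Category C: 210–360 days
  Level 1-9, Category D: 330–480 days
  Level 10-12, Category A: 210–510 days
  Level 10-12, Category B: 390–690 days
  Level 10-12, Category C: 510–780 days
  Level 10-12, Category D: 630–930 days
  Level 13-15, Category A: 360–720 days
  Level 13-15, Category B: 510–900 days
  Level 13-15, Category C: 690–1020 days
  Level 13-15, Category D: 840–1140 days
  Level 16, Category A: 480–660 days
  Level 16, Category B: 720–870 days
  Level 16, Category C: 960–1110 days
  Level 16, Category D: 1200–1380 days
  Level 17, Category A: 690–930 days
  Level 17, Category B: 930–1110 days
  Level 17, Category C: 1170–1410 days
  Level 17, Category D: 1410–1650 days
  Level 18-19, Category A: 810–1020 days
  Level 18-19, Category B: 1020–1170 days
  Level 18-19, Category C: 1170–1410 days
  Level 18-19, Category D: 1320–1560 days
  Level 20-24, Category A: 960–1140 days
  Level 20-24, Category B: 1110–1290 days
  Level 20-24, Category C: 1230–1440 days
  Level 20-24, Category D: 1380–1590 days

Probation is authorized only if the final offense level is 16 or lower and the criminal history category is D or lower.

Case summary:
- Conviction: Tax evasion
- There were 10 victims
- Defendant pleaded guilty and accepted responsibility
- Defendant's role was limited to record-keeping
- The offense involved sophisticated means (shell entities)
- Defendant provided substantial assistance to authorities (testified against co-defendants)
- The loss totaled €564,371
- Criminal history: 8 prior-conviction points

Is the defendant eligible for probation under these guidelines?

Base offense level for tax evasion: 4.
A1 applies: 4 − 1 = 3.
A2 applies: 3 − 3 = 0.
A3 applies: 0 + 2 = 2.
A4 applies: 2 − 2 = 0.
A5 applies (level before this adjustment is 0 < 15, so +1): 0 + 1 = 1.
A6 applies (level before this adjustment is 1 < 14, so +1): 1 + 1 = 2.
Final offense level: 2.
Criminal history: 8 prior points → Category C (6-11).
Level 2 falls in the 1-9 band.
Grid: Level 1-9 × Category C = 210-360 days.
Probation check: level 2 ≤ 16 and category C ≤ D → eligible.

Yes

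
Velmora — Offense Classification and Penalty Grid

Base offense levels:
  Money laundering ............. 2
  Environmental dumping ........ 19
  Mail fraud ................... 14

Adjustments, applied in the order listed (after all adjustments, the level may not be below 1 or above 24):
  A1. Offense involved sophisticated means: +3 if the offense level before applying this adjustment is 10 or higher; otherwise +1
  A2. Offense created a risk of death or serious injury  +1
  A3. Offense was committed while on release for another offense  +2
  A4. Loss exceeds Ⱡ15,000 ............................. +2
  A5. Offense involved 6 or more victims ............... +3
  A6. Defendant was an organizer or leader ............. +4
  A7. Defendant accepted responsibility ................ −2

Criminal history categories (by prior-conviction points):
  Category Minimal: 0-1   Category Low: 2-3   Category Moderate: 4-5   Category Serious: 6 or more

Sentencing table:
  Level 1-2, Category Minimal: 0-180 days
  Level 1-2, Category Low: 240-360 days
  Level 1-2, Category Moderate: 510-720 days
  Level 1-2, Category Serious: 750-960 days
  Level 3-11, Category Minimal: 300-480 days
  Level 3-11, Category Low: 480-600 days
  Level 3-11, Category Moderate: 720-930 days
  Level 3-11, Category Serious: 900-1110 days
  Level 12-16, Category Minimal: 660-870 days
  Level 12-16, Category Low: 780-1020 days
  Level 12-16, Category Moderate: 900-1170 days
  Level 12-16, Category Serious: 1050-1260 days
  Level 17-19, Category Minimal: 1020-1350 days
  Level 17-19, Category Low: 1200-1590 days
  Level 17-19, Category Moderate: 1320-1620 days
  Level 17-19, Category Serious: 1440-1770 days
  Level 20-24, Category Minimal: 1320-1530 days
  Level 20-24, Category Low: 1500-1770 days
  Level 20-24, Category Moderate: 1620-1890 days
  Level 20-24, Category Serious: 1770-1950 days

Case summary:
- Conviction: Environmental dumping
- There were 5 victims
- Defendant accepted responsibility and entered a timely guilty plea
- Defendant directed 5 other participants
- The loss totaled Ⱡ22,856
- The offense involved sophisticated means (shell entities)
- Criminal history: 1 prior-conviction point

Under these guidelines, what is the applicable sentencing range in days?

1320-1530 days

Base offense level for environmental dumping: 19.
A1 applies (level before this adjustment is 19 ≥ 10, so +3): 19 + 3 = 22.
A2 does not apply.
A4 applies: 22 + 2 = 24.
A5 does not apply.
A6 applies: 24 + 4 = 28.
A7 applies: 28 − 2 = 26.
Level 26 exceeds the maximum of 24; capped at 24.
Final offense level: 24.
Criminal history: 1 prior point → Category Minimal (0-1).
Level 24 falls in the 20-24 band.
Grid: Level 20-24 × Category Minimal = 1320-1530 days.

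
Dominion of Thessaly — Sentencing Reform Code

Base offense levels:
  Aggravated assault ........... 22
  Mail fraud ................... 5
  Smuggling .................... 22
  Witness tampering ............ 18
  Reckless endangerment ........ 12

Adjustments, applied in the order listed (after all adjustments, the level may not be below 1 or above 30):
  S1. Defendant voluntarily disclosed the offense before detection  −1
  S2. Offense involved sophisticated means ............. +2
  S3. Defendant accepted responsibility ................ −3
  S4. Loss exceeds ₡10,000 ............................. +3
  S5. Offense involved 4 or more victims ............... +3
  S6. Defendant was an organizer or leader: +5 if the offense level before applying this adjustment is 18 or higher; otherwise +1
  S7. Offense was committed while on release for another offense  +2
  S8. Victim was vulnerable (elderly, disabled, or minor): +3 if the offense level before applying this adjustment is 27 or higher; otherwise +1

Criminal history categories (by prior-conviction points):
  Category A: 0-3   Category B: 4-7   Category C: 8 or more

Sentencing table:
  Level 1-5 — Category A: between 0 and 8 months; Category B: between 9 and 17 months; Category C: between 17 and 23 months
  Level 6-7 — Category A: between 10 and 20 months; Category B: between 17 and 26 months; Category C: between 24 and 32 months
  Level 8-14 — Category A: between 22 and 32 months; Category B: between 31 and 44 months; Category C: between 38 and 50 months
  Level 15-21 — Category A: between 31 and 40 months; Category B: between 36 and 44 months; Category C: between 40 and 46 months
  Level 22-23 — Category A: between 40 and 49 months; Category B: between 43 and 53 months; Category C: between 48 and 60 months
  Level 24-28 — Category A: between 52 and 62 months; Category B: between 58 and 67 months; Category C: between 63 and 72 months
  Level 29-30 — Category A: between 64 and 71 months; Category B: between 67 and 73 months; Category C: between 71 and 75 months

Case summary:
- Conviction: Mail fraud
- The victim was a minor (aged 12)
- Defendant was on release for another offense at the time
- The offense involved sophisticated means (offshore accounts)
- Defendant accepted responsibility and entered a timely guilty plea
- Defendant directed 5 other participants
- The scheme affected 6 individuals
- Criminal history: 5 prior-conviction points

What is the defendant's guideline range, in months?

Base offense level for mail fraud: 5.
S1 does not apply.
S2 applies: 5 + 2 = 7.
S3 applies: 7 − 3 = 4.
S4 does not apply.
S5 applies: 4 + 3 = 7.
S6 applies (level before this adjustment is 7 < 18, so +1): 7 + 1 = 8.
S7 applies: 8 + 2 = 10.
S8 applies (level before this adjustment is 10 < 27, so +1): 10 + 1 = 11.
Final offense level: 11.
Criminal history: 5 prior points → Category B (4-7).
Level 11 falls in the 8-14 band.
Grid: Level 8-14 × Category B = 31-44 months.

31-44 months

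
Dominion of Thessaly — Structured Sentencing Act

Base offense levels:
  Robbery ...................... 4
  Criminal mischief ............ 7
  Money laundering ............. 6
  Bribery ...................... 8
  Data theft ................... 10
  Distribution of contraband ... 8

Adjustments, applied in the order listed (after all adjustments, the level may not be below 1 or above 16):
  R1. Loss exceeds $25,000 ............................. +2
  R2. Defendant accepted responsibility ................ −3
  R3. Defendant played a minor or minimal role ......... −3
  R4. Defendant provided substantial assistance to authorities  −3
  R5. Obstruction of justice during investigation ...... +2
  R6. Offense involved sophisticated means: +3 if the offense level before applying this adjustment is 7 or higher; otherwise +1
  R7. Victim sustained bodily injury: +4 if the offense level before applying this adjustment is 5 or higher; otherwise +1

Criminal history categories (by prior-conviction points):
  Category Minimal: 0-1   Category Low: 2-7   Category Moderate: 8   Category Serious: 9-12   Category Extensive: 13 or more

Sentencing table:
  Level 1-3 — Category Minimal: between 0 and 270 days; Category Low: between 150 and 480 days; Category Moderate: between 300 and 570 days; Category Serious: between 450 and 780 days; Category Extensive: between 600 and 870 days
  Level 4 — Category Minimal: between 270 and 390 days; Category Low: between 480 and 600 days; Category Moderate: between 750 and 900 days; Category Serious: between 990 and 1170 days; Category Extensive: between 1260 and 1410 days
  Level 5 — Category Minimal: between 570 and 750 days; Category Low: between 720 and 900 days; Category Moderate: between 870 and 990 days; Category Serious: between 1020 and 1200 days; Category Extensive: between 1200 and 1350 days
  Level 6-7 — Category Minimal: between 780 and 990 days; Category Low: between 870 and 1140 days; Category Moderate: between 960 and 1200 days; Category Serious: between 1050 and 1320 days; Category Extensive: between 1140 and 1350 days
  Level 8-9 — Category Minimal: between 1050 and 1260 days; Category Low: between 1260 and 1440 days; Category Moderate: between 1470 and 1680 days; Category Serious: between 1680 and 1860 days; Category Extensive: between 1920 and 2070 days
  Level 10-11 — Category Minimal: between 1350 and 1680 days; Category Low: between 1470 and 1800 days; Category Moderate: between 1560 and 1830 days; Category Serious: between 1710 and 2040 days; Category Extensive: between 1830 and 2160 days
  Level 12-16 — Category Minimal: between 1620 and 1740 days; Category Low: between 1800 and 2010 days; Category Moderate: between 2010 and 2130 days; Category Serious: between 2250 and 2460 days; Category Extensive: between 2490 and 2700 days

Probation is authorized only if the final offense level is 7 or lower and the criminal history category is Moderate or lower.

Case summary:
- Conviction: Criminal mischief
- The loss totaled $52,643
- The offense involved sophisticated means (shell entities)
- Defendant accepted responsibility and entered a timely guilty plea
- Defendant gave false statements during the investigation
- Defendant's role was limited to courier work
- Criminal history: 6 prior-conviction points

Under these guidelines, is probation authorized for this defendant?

Yes

Base offense level for criminal mischief: 7.
R1 applies: 7 + 2 = 9.
R2 applies: 9 − 3 = 6.
R3 applies: 6 − 3 = 3.
R4 does not apply.
R5 applies: 3 + 2 = 5.
R6 applies (level before this adjustment is 5 < 7, so +1): 5 + 1 = 6.
R7 does not apply.
Final offense level: 6.
Criminal history: 6 prior points → Category Low (2-7).
Level 6 falls in the 6-7 band.
Grid: Level 6-7 × Category Low = 870-1140 days.
Probation check: level 6 ≤ 7 and category Low ≤ Moderate → eligible.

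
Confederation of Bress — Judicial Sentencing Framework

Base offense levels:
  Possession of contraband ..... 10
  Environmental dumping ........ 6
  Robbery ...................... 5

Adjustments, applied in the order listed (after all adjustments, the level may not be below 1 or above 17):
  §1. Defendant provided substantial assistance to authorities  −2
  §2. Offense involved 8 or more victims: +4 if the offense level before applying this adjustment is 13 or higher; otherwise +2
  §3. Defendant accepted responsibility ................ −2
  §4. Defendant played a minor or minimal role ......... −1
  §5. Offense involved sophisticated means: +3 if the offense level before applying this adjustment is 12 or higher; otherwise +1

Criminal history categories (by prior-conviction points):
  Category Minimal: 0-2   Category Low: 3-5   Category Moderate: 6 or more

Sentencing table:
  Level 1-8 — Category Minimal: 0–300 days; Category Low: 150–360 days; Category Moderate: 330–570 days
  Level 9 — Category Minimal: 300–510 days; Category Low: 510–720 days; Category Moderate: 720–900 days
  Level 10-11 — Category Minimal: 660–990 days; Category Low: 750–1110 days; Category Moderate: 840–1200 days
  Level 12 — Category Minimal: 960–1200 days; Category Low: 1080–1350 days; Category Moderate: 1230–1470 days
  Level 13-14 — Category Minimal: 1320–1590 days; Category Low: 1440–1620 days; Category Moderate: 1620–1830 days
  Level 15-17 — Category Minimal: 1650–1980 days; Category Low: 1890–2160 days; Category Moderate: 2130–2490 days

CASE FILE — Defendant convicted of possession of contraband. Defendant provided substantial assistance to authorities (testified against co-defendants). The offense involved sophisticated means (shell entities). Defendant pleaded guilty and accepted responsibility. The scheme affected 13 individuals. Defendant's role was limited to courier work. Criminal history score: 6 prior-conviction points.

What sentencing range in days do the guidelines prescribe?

330-570 days

Base offense level for possession of contraband: 10.
§1 applies: 10 − 2 = 8.
§2 applies (level before this adjustment is 8 < 13, so +2): 8 + 2 = 10.
§3 applies: 10 − 2 = 8.
§4 applies: 8 − 1 = 7.
§5 applies (level before this adjustment is 7 < 12, so +1): 7 + 1 = 8.
Final offense level: 8.
Criminal history: 6 prior points → Category Moderate (6+).
Level 8 falls in the 1-8 band.
Grid: Level 1-8 × Category Moderate = 330-570 days.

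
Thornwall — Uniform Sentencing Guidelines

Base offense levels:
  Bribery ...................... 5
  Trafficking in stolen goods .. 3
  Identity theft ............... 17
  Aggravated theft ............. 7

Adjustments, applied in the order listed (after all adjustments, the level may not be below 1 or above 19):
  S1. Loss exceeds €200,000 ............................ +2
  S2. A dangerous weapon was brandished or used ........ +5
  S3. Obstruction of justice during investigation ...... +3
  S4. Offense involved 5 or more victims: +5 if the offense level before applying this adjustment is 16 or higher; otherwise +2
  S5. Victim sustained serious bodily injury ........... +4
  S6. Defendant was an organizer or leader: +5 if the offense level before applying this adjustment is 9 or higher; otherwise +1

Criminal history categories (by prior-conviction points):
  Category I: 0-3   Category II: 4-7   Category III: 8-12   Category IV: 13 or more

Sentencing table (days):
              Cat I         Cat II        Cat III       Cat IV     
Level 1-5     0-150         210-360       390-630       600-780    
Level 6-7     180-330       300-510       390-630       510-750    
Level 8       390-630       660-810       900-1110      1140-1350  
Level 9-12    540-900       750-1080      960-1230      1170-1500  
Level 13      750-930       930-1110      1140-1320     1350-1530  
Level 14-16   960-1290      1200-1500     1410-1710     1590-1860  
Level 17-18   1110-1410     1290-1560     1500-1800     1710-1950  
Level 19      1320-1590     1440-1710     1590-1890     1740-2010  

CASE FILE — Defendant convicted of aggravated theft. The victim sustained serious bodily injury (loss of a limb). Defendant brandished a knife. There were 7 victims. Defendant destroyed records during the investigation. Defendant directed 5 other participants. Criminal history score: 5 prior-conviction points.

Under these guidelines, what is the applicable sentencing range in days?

Base offense level for aggravated theft: 7.
S1 does not apply.
S2 applies: 7 + 5 = 12.
S3 applies: 12 + 3 = 15.
S4 applies (level before this adjustment is 15 < 16, so +2): 15 + 2 = 17.
S5 applies: 17 + 4 = 21.
S6 applies (level before this adjustment is 21 ≥ 9, so +5): 21 + 5 = 26.
Level 26 exceeds the maximum of 19; capped at 19.
Final offense level: 19.
Criminal history: 5 prior points → Category II (4-7).
Level 19 falls in the 19 band.
Grid: Level 19 × Category II = 1440-1710 days.

1440-1710 days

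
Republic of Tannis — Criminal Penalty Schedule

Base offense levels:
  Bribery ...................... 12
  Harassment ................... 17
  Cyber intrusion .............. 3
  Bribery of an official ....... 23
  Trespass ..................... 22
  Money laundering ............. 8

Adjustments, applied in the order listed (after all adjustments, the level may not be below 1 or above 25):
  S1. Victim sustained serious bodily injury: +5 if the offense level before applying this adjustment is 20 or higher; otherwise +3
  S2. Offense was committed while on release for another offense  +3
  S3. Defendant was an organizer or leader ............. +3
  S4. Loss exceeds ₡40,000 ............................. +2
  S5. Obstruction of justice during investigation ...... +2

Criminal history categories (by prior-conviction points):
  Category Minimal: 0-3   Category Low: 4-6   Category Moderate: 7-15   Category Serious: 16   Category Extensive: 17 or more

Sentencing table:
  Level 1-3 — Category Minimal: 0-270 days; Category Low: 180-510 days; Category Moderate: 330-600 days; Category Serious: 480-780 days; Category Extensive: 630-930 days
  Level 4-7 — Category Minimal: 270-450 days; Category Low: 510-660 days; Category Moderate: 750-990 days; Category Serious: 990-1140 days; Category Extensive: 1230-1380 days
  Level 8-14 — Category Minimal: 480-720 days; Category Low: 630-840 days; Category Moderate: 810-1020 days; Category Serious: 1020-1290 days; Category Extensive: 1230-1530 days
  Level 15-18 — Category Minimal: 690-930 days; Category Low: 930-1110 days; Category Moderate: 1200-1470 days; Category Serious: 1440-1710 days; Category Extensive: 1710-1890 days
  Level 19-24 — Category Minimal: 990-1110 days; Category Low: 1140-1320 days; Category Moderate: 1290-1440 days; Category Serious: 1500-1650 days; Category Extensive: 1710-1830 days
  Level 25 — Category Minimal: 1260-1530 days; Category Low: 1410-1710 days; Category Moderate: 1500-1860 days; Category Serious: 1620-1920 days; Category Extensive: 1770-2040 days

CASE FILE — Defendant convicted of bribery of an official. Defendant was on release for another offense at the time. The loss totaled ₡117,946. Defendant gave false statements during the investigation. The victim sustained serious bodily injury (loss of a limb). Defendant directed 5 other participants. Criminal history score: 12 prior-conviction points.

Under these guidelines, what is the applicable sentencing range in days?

Base offense level for bribery of an official: 23.
S1 applies (level before this adjustment is 23 ≥ 20, so +5): 23 + 5 = 28.
S2 applies: 28 + 3 = 31.
S3 applies: 31 + 3 = 34.
S4 applies: 34 + 2 = 36.
S5 applies: 36 + 2 = 38.
Level 38 exceeds the maximum of 25; capped at 25.
Final offense level: 25.
Criminal history: 12 prior points → Category Moderate (7-15).
Level 25 falls in the 25 band.
Grid: Level 25 × Category Moderate = 1500-1860 days.

1500-1860 days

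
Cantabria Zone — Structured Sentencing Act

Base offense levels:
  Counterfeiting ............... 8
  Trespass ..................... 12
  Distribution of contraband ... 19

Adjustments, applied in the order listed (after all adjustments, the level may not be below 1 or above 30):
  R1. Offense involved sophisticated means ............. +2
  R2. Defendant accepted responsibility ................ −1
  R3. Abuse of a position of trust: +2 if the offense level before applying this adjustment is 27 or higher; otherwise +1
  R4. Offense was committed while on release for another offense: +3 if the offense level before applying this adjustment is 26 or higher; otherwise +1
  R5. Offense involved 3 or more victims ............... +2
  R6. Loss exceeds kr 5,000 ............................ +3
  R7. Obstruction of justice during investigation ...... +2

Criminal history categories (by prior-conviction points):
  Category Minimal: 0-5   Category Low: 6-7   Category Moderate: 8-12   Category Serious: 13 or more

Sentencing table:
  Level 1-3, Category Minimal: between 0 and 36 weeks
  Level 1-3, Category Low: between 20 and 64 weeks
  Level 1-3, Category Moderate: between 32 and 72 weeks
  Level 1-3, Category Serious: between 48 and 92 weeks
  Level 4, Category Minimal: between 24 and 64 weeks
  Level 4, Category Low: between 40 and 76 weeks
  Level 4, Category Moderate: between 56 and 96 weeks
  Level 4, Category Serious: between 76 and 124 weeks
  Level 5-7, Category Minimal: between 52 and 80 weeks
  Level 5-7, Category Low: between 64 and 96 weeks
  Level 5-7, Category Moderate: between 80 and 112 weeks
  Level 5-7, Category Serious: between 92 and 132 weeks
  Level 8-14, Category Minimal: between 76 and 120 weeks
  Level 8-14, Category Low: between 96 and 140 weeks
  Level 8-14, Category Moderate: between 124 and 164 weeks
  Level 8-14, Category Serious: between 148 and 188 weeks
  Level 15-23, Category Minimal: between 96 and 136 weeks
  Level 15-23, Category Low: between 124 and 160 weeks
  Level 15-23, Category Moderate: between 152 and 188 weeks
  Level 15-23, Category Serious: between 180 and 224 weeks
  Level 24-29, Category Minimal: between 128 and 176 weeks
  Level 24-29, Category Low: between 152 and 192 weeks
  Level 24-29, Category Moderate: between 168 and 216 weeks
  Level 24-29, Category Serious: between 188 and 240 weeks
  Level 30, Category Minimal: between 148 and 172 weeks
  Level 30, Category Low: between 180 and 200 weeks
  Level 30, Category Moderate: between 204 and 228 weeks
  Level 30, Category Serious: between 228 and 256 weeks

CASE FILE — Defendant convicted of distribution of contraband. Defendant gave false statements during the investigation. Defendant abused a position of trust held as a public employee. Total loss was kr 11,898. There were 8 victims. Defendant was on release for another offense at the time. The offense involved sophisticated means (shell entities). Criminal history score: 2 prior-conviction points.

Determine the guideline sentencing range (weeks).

148-172 weeks

Base offense level for distribution of contraband: 19.
R1 applies: 19 + 2 = 21.
R2 does not apply.
R3 applies (level before this adjustment is 21 < 27, so +1): 21 + 1 = 22.
R4 applies (level before this adjustment is 22 < 26, so +1): 22 + 1 = 23.
R5 applies: 23 + 2 = 25.
R6 applies: 25 + 3 = 28.
R7 applies: 28 + 2 = 30.
Final offense level: 30.
Criminal history: 2 prior points → Category Minimal (0-5).
Level 30 falls in the 30 band.
Grid: Level 30 × Category Minimal = 148-172 weeks.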